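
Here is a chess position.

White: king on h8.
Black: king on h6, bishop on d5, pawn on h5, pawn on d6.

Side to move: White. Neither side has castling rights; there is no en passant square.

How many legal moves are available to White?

0

White to move; king on h8.
In check: no.
Legal moves: none.
Count: 0.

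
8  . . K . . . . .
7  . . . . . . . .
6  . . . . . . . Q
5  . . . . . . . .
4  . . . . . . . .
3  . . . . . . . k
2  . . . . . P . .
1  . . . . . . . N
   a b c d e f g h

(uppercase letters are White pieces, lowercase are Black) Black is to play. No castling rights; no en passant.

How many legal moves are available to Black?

2

Black to move; king on h3.
In check: yes, from the white queen on h6.
Legal moves: Kg4, Kg2.
Count: 2.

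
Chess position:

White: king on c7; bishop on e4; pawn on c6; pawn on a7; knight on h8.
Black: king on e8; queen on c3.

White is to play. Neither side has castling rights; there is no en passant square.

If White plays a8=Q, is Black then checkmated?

After a8=Q: black king on e8; in check: yes, from the white queen on a8.
Black has 1 legal reply: Ke7.
In check but a legal move exists → not checkmate.

no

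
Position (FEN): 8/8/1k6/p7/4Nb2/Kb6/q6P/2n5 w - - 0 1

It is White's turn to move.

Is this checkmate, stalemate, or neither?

White to move; white king on a3.
In check: yes, from the black queen on a2.
King squares — a2: attacked by Nc1; b2: attacked by Qa2; b3: attacked by Nc1; a4: attacked by Qa2; b4: attacked by Pa5.
Legal moves for White: none.
In check with no legal moves → checkmate.

checkmate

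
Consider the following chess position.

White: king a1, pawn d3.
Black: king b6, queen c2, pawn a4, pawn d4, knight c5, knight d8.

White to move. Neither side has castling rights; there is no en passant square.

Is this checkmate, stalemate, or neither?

White to move; white king on a1.
In check: no.
King squares — b1: attacked by Qc2; a2: attacked by Qc2; b2: attacked by Qc2.
Legal moves for White: none.
Not in check and no legal moves → stalemate.

stalemate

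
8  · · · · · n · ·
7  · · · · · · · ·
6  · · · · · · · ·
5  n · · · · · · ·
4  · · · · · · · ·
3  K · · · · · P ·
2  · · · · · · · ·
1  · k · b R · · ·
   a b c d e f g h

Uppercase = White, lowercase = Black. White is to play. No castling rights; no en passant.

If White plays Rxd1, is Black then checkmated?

After Rxd1: black king on b1; in check: yes, from the white rook on d1.
Black has 1 legal reply: Kc2.
In check but a legal move exists → not checkmate.

no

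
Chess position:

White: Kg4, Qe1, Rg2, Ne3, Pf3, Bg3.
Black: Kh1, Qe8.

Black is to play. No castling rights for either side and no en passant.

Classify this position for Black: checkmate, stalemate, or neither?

Black to move; black king on h1.
In check: yes, from the white queen on e1.
King squares — g1: attacked by Qe1; g2: attacked by Ne3; h2: attacked by Rg2.
Legal moves for Black: none.
In check with no legal moves → checkmate.

checkmate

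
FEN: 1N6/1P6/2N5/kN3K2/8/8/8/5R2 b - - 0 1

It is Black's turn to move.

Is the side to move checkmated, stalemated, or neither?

neither

Black to move; black king on a5.
In check: yes, from the white knight on c6.
Legal moves for Black: Kb6, Kxb5, Ka4.
Black is in check but has 3 legal moves → neither.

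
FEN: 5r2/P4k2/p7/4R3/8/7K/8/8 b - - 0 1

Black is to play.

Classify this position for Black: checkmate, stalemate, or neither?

neither

Black to move; black king on f7.
In check: no.
Legal moves for Black: Rh8+, Rg8, Re8, Rd8, Rc8, Rb8, Ra8, Kg8, Kg7, Kg6, Kf6, a5.
Black has 12 legal moves and is not in check → neither.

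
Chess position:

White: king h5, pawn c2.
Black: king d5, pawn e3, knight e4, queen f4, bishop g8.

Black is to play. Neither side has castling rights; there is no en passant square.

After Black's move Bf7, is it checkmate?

After Bf7: white king on h5; in check: yes, from the black bishop on f7.
King squares — g4: attacked by Qf4; h4: attacked by Qf4; g5: attacked by Ne4; g6: attacked by Bf7; h6: attacked by Qf4.
White has no legal moves → checkmate.

yes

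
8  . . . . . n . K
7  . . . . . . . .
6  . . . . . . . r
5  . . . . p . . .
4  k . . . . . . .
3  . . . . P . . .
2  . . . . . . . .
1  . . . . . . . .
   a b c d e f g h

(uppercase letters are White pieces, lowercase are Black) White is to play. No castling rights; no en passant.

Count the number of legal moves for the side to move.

White to move; king on h8.
In check: yes, from the black rook on h6.
Legal moves: Kg8, Kg7.
Count: 2.

2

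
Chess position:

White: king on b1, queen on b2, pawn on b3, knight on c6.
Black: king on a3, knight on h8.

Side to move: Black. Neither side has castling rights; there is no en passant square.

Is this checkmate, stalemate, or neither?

Black to move; black king on a3.
In check: yes, from the white queen on b2.
King squares — a2: attacked by Kb1; b2: attacked by Kb1; b3: attacked by Qb2; a4: attacked by Pb3; b4: attacked by Nc6.
Legal moves for Black: none.
In check with no legal moves → checkmate.

checkmate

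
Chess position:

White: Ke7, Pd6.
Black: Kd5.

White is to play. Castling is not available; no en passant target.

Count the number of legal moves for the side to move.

7

White to move; king on e7.
In check: no.
Legal moves: Kf8, Ke8, Kd8, Kf7, Kd7, Kf6, d7.
Count: 7.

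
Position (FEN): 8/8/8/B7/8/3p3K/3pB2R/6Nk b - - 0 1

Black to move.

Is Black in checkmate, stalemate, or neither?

neither

Black to move; black king on h1.
In check: yes, from the white rook on h2.
King squares — g1: available; g2: attacked by Rh2; h2: attacked by Kh3.
Legal moves for Black: Kxg1.
Black is in check but has 1 legal move → neither.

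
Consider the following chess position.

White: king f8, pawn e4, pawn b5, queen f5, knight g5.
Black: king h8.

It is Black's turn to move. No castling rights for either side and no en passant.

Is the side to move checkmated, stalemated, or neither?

stalemate

Black to move; black king on h8.
In check: no.
King squares — g7: attacked by Kf8; h7: attacked by Qf5; g8: attacked by Kf8.
Legal moves for Black: none.
Not in check and no legal moves → stalemate.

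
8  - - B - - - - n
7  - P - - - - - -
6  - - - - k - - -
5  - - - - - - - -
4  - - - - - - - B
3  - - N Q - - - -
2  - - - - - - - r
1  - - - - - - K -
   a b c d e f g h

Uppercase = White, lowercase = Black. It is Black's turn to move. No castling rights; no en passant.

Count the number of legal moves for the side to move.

2

Black to move; king on e6.
In check: yes, from the white bishop on c8.
Legal moves: Kf7, Ke5.
Count: 2.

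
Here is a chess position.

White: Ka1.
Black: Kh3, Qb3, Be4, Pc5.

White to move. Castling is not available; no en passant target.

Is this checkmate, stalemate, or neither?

White to move; white king on a1.
In check: no.
King squares — b1: attacked by Qb3; a2: attacked by Qb3; b2: attacked by Qb3.
Legal moves for White: none.
Not in check and no legal moves → stalemate.

stalemate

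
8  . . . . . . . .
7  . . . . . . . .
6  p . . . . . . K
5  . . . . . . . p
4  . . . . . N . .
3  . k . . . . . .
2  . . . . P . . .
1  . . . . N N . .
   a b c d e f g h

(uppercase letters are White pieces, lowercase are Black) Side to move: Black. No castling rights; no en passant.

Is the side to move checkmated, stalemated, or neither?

neither

Black to move; black king on b3.
In check: no.
Legal moves for Black: Kc4, Kb4, Ka4, Kc3, Ka3, Kb2, Ka2, a5, h4.
Black has 9 legal moves and is not in check → neither.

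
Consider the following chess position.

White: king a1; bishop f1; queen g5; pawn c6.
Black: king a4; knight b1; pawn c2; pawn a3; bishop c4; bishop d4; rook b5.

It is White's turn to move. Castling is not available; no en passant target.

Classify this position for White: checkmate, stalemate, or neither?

White to move; white king on a1.
In check: yes, from the black bishop on d4.
King squares — b1: attacked by Pc2; a2: attacked by Bc4; b2: attacked by Pa3.
Legal moves for White: none.
In check with no legal moves → checkmate.

checkmate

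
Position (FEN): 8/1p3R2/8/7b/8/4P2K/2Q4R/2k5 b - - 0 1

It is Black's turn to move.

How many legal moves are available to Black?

0

Black to move; king on c1.
In check: yes, from the white queen on c2.
Legal moves: none.
Count: 0.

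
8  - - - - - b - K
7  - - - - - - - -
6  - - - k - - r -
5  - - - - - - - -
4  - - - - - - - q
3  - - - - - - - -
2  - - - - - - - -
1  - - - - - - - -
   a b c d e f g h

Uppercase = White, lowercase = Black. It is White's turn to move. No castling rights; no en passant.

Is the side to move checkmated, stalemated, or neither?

checkmate

White to move; white king on h8.
In check: yes, from the black queen on h4.
King squares — g7: attacked by Rg6; h7: attacked by Qh4; g8: attacked by Rg6.
Legal moves for White: none.
In check with no legal moves → checkmate.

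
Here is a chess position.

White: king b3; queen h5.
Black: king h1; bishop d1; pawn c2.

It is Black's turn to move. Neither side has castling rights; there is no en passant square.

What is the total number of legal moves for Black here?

Black to move; king on h1.
In check: yes, from the white queen on h5.
Legal moves: Kg2, Kg1, Bxh5.
Count: 3.

3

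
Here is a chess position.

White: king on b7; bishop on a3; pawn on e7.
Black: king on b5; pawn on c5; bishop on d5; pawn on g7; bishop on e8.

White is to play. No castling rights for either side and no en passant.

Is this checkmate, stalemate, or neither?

neither

White to move; white king on b7.
In check: yes, from the black bishop on d5.
King squares — a6: attacked by Kb5; b6: attacked by Kb5; c6: attacked by Kb5; a7: available; c7: available; a8: attacked by Bd5; b8: available; c8: available.
Legal moves for White: Kc8, Kb8, Kc7, Ka7.
White is in check but has 4 legal moves → neither.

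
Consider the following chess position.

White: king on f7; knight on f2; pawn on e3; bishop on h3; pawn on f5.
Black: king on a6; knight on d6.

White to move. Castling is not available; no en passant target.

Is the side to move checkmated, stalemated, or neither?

neither

White to move; white king on f7.
In check: yes, from the black knight on d6.
Legal moves for White: Kg8, Kf8, Kg7, Ke7, Kg6, Kf6, Ke6.
White is in check but has 7 legal moves → neither.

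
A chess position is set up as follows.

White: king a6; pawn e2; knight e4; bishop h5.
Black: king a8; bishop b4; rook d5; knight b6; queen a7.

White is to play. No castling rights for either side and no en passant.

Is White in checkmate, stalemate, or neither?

White to move; white king on a6.
In check: yes, from the black queen on a7.
King squares — a5: attacked by Bb4; b5: attacked by Rd5; b6: attacked by Qa7; a7: attacked by Ka8; b7: attacked by Qa7.
Legal moves for White: none.
In check with no legal moves → checkmate.

checkmate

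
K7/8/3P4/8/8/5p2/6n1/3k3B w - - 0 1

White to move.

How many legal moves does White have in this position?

5

White to move; king on a8.
In check: no.
Legal moves: Kb8, Kb7, Ka7, Bxg2, d7.
Count: 5.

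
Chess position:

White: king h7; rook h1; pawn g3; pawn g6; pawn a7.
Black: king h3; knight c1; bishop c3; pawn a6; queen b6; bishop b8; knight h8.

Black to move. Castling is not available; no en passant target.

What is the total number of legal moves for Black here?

Black to move; king on h3.
In check: yes, from the white rook on h1.
Legal moves: Kg4, Kxg3, Kg2.
Count: 3.

3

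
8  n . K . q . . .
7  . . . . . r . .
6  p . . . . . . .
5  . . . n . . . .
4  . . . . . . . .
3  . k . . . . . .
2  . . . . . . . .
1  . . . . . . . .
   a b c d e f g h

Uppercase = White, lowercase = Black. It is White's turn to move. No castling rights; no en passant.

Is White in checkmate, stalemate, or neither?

White to move; white king on c8.
In check: yes, from the black queen on e8.
King squares — b7: attacked by Rf7; c7: attacked by Nd5; d7: attacked by Rf7; b8: attacked by Qe8; d8: attacked by Qe8.
Legal moves for White: none.
In check with no legal moves → checkmate.

checkmate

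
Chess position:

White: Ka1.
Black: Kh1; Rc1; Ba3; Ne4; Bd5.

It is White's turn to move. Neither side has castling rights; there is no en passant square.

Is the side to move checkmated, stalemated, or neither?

White to move; white king on a1.
In check: yes, from the black rook on c1.
King squares — b1: attacked by Rc1; a2: attacked by Bd5; b2: attacked by Ba3.
Legal moves for White: none.
In check with no legal moves → checkmate.

checkmate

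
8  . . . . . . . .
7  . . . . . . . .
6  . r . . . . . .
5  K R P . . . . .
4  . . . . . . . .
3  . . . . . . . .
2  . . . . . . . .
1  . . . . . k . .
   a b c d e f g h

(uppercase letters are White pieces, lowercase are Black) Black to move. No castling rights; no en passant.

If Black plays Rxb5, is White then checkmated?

After Rxb5: white king on a5; in check: yes, from the black rook on b5.
White has 3 legal replies: Ka6, Kxb5, Ka4.
In check but a legal move exists → not checkmate.

no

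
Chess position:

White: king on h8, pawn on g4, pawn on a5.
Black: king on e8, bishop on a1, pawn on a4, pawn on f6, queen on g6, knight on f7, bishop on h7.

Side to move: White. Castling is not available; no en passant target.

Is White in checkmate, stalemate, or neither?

White to move; white king on h8.
In check: yes, from the black knight on f7.
King squares — g7: attacked by Qg6; h7: attacked by Qg6; g8: attacked by Qg6.
Legal moves for White: none.
In check with no legal moves → checkmate.

checkmate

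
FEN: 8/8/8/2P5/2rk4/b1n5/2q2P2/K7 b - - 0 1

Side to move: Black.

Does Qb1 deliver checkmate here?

yes

After Qb1: white king on a1; in check: yes, from the black queen on b1.
King squares — b1: attacked by Nc3; a2: attacked by Qb1; b2: attacked by Qb1.
White has no legal moves → checkmate.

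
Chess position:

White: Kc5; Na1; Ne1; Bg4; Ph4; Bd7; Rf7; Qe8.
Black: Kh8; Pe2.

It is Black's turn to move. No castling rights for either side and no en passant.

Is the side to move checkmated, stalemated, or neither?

checkmate

Black to move; black king on h8.
In check: yes, from the white queen on e8.
King squares — g7: attacked by Rf7; h7: attacked by Rf7; g8: attacked by Qe8.
Legal moves for Black: none.
In check with no legal moves → checkmate.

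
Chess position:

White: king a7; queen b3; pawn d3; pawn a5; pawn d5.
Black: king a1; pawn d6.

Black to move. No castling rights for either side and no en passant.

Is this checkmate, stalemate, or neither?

Black to move; black king on a1.
In check: no.
King squares — b1: attacked by Qb3; a2: attacked by Qb3; b2: attacked by Qb3.
Legal moves for Black: none.
Not in check and no legal moves → stalemate.

stalemate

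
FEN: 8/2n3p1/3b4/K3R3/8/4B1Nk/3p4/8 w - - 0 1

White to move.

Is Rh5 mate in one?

no

After Rh5: black king on h3; in check: yes, from the white rook on h5.
Black has 3 legal replies: Kg4, Kxg3, Kg2.
In check but a legal move exists → not checkmate.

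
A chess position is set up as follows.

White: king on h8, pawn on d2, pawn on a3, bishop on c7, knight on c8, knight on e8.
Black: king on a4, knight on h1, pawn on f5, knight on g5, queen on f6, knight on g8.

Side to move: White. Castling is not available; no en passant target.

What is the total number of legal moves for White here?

3

White to move; king on h8.
In check: yes, from the black queen on f6.
Legal moves: Kxg8, Ng7, Nxf6.
Count: 3.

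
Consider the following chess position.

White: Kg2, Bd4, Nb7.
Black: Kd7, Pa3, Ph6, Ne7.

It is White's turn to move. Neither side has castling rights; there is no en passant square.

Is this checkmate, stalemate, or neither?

neither

White to move; white king on g2.
In check: no.
Legal moves for White include: Nd8, Nd6, Nc5+, Na5, Bh8, Bg7, Ba7, Bf6, Bb6, Be5, Bc5, Be3, Bc3, Bf2, Bb2, Bg1, Ba1, Kh3, ... (list truncated; more exist).
White has legal moves and is not in check → neither.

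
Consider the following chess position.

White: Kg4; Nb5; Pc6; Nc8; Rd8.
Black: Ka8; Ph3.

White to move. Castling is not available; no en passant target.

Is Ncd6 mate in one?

yes

After Ncd6: black king on a8; in check: yes, from the white rook on d8.
King squares — a7: attacked by Nb5; b7: attacked by Pc6; b8: attacked by Rd8.
Black has no legal moves → checkmate.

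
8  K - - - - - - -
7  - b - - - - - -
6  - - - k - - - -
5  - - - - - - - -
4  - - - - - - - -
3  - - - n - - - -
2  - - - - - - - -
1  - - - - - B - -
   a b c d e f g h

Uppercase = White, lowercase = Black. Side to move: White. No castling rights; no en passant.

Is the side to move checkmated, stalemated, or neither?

White to move; white king on a8.
In check: yes, from the black bishop on b7.
King squares — a7: available; b7: available; b8: available.
Legal moves for White: Kb8, Kxb7, Ka7.
White is in check but has 3 legal moves → neither.

neither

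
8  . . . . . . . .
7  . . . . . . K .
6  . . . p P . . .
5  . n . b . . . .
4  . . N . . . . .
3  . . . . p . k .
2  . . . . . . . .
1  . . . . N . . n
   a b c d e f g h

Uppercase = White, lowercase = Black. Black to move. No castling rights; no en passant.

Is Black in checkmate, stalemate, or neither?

neither

Black to move; black king on g3.
In check: no.
Legal moves for Black include: Ba8, Bb7, Bxe6, Bc6, Be4, Bxc4, Bf3, Bg2, Nc7, Na7, Nd4, Nc3, Na3, Kh4, Kg4, Kf4, Kh3, Kh2, ... (list truncated; more exist).
Black has legal moves and is not in check → neither.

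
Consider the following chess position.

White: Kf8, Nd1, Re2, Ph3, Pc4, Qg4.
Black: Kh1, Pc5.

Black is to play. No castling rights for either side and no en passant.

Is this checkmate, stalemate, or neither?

Black to move; black king on h1.
In check: no.
King squares — g1: attacked by Qg4; g2: attacked by Re2; h2: attacked by Re2.
Legal moves for Black: none.
Not in check and no legal moves → stalemate.

stalemate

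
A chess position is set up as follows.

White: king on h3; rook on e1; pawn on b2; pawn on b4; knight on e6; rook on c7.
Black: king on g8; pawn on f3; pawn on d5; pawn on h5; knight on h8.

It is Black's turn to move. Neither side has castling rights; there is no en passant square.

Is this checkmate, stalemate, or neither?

neither

Black to move; black king on g8.
In check: no.
Legal moves for Black: Nf7, Ng6, h4, d4, f2.
Black has 5 legal moves and is not in check → neither.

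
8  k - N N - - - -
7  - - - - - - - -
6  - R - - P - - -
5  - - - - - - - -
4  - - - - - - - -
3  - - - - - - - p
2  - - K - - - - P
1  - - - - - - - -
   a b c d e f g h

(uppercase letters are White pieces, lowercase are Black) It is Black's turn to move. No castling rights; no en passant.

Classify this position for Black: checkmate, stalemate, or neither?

stalemate

Black to move; black king on a8.
In check: no.
King squares — a7: attacked by Nc8; b7: attacked by Rb6; b8: attacked by Rb6.
Legal moves for Black: none.
Not in check and no legal moves → stalemate.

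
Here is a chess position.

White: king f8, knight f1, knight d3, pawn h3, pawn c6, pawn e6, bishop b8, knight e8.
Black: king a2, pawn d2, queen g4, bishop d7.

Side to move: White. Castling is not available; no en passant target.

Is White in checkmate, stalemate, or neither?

White to move; white king on f8.
In check: no.
Legal moves for White include: Kf7, Ke7, Ng7, Nc7, Nf6, Nd6, Bc7, Ba7, Bd6, Be5, Bf4, Bg3, Bh2, Ne5, Nc5, Nf4, Nb4+, Nf2, ... (list truncated; more exist).
White has legal moves and is not in check → neither.

neither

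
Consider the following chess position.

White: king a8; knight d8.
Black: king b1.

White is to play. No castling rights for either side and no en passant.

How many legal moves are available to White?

7

White to move; king on a8.
In check: no.
Legal moves: Nf7, Nb7, Ne6, Nc6, Kb8, Kb7, Ka7.
Count: 7.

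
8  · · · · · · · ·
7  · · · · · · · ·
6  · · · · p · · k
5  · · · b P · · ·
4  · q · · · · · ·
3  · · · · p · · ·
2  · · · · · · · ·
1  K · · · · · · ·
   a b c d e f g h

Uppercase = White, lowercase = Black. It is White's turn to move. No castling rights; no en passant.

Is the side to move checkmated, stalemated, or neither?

White to move; white king on a1.
In check: no.
King squares — b1: attacked by Qb4; a2: attacked by Bd5; b2: attacked by Qb4.
Legal moves for White: none.
Not in check and no legal moves → stalemate.

stalemate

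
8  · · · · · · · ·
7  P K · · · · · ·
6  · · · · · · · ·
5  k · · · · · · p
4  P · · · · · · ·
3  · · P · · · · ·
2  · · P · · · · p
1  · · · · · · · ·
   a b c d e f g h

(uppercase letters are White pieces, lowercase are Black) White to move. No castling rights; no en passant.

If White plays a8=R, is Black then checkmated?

After a8=R: black king on a5; in check: yes, from the white rook on a8.
King squares — a4: attacked by Ra8; b4: attacked by Pc3; b5: attacked by Pa4; a6: attacked by Kb7; b6: attacked by Kb7.
Black has no legal moves → checkmate.

yes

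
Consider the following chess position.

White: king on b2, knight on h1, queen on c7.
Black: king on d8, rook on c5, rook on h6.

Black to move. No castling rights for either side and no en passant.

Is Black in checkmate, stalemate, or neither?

Black to move; black king on d8.
In check: yes, from the white queen on c7.
Legal moves for Black: Ke8, Kxc7, Rxc7.
Black is in check but has 3 legal moves → neither.

neither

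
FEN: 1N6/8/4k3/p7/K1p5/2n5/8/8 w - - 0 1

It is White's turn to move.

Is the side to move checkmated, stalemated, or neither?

neither

White to move; white king on a4.
In check: yes, from the black knight on c3.
Legal moves for White: Kxa5, Ka3.
White is in check but has 2 legal moves → neither.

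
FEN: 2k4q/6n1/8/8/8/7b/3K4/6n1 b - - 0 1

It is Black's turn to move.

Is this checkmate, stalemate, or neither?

Black to move; black king on c8.
In check: no.
Legal moves for Black include: Qg8, Qf8, Qe8, Qd8+, Qh7, Qh6+, Qh5, Qh4, Kd8, Kb8, Kd7, Kc7, Kb7, Ne8, Ne6, Nh5, Nf5, Bd7, ... (list truncated; more exist).
Black has legal moves and is not in check → neither.

neither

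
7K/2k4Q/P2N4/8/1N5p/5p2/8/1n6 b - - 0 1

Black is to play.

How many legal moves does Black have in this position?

Black to move; king on c7.
In check: yes, from the white queen on h7.
Legal moves: Kd8, Kb8, Kxd6, Kb6.
Count: 4.

4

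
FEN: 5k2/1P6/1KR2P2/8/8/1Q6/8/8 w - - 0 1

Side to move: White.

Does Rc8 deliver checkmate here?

After Rc8: black king on f8; in check: yes, from the white rook on c8.
King squares — e7: attacked by Pf6; f7: attacked by Qb3; g7: attacked by Pf6; e8: attacked by Rc8; g8: attacked by Qb3.
Black has no legal moves → checkmate.

yes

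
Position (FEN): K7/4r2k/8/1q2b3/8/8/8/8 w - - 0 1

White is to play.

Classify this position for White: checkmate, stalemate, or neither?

White to move; white king on a8.
In check: no.
King squares — a7: attacked by Re7; b7: attacked by Qb5; b8: attacked by Qb5.
Legal moves for White: none.
Not in check and no legal moves → stalemate.

stalemate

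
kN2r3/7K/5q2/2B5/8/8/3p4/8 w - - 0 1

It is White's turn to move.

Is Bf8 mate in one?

no

After Bf8: black king on a8; in check: no.
Black is not in check, so this cannot be checkmate.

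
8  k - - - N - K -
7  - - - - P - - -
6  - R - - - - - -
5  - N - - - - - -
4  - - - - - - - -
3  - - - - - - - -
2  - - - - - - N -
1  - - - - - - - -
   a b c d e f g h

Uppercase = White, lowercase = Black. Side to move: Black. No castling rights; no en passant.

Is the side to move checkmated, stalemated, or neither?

Black to move; black king on a8.
In check: no.
King squares — a7: attacked by Nb5; b7: attacked by Rb6; b8: attacked by Rb6.
Legal moves for Black: none.
Not in check and no legal moves → stalemate.

stalemate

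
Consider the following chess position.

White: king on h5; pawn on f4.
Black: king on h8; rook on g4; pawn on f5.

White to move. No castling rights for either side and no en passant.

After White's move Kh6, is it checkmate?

After Kh6: black king on h8; in check: no.
Black is not in check, so this cannot be checkmate.

no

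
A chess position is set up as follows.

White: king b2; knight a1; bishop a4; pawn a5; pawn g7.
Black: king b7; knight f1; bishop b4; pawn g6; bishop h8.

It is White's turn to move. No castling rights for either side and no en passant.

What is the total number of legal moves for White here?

White to move; king on b2.
In check: no.
Legal moves: Be8, Bd7, Bc6+, Bb5, Bb3, Bc2, Bd1, Kb3, Kc2, Ka2, Kc1, Kb1, Nb3, Nc2, gxh8=Q, gxh8=R, gxh8=B, gxh8=N, a6+.
Count: 19.

19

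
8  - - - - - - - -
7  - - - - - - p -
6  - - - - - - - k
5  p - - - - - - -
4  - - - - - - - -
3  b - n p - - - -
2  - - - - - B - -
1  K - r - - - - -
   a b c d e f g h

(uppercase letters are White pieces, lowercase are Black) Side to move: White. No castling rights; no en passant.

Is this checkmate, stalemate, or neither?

White to move; white king on a1.
In check: yes, from the black rook on c1.
King squares — b1: attacked by Rc1; a2: attacked by Nc3; b2: attacked by Ba3.
Legal moves for White: none.
In check with no legal moves → checkmate.

checkmate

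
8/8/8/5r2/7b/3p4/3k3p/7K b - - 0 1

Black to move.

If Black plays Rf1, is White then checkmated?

no

After Rf1: white king on h1; in check: yes, from the black rook on f1.
White has 2 legal replies: Kxh2, Kg2.
In check but a legal move exists → not checkmate.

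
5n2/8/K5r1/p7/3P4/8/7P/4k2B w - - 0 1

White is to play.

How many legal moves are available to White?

White to move; king on a6.
In check: yes, from the black rook on g6.
Legal moves: Kb7, Ka7, Kb5, Kxa5, Bc6.
Count: 5.

5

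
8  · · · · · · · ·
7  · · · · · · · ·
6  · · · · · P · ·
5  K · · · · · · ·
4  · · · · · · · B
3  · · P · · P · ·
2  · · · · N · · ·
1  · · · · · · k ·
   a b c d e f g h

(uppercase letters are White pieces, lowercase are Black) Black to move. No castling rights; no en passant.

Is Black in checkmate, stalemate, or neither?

neither

Black to move; black king on g1.
In check: yes, from the white knight on e2.
Legal moves for Black: Kh2, Kg2, Kh1, Kf1.
Black is in check but has 4 legal moves → neither.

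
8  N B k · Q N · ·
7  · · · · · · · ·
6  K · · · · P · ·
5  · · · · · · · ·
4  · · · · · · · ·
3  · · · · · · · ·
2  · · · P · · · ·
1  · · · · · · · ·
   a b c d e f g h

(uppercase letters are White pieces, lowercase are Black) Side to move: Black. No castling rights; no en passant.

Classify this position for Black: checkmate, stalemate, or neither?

Black to move; black king on c8.
In check: yes, from the white queen on e8.
King squares — b7: attacked by Ka6; c7: attacked by Na8; d7: attacked by Qe8; b8: attacked by Qe8; d8: attacked by Qe8.
Legal moves for Black: none.
In check with no legal moves → checkmate.

checkmate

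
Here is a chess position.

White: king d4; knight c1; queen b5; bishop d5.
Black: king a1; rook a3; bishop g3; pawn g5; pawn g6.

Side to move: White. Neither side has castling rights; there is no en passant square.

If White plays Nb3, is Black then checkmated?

no

After Nb3: black king on a1; in check: yes, from the white knight on b3.
Black has 4 legal replies: Kb2, Ka2, Kb1, Rxb3.
In check but a legal move exists → not checkmate.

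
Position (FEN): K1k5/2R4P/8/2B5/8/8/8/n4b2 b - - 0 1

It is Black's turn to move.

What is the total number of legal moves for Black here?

Black to move; king on c8.
In check: yes, from the white rook on c7.
Legal moves: Kd8, Kxc7.
Count: 2.

2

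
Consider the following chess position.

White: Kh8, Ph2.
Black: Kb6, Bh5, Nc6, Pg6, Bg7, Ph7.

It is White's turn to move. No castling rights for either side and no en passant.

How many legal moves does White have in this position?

White to move; king on h8.
In check: yes, from the black bishop on g7.
Legal moves: Kg8, Kxh7, Kxg7.
Count: 3.

3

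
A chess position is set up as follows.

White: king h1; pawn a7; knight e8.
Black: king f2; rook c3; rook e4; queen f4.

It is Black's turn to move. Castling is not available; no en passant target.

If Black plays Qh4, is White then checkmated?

yes

After Qh4: white king on h1; in check: yes, from the black queen on h4.
King squares — g1: attacked by Kf2; g2: attacked by Kf2; h2: attacked by Qh4.
White has no legal moves → checkmate.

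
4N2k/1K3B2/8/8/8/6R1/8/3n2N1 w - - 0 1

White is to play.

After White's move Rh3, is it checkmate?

yes

After Rh3: black king on h8; in check: yes, from the white rook on h3.
King squares — g7: attacked by Ne8; h7: attacked by Rh3; g8: attacked by Bf7.
Black has no legal moves → checkmate.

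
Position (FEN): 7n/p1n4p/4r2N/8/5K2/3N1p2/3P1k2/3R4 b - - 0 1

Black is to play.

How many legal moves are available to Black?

Black to move; king on f2.
In check: yes, from the white knight on d3.
Legal moves: Kg2, Ke2.
Count: 2.

2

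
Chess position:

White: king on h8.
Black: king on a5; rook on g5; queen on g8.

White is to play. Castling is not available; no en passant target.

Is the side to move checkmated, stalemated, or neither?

White to move; white king on h8.
In check: yes, from the black queen on g8.
King squares — g7: attacked by Rg5; h7: attacked by Qg8; g8: attacked by Rg5.
Legal moves for White: none.
In check with no legal moves → checkmate.

checkmate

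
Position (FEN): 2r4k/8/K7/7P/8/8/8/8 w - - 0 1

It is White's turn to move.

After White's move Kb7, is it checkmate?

After Kb7: black king on h8; in check: no.
Black is not in check, so this cannot be checkmate.

no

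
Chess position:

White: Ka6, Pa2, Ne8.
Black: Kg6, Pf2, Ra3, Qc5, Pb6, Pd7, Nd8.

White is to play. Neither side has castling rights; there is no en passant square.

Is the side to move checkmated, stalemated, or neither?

White to move; white king on a6.
In check: yes, from the black rook on a3.
King squares — a5: attacked by Ra3; b5: attacked by Qc5; b6: attacked by Qc5; a7: attacked by Ra3; b7: attacked by Nd8.
Legal moves for White: none.
In check with no legal moves → checkmate.

checkmate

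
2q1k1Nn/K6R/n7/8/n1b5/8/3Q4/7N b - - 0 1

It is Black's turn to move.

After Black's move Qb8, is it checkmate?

yes

After Qb8: white king on a7; in check: yes, from the black queen on b8.
King squares — a6: attacked by Bc4; b6: attacked by Na4; b7: attacked by Qb8; a8: attacked by Qb8; b8: attacked by Na6.
White has no legal moves → checkmate.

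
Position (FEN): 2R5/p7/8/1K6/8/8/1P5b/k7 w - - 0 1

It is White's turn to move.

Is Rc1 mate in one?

no

After Rc1: black king on a1; in check: yes, from the white rook on c1.
Black has 2 legal replies: Kxb2, Ka2.
In check but a legal move exists → not checkmate.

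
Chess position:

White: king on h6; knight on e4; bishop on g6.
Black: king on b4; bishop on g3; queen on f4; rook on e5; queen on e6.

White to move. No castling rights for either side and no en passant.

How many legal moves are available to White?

3

White to move; king on h6.
In check: yes, from the black queen on f4.
Legal moves: Kh7, Kg7, Ng5.
Count: 3.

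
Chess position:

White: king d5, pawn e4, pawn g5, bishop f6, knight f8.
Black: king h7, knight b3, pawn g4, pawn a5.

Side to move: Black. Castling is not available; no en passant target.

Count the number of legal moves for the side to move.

1

Black to move; king on h7.
In check: yes, from the white knight on f8.
Legal moves: Kg8.
Count: 1.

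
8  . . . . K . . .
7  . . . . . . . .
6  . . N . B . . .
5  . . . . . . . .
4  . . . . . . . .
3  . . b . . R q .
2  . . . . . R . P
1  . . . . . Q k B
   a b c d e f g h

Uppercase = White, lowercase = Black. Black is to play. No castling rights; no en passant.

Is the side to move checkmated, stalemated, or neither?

checkmate

Black to move; black king on g1.
In check: yes, from the white queen on f1.
King squares — f1: attacked by Rf2; h1: attacked by Qf1; f2: attacked by Qf1; g2: attacked by Qf1; h2: attacked by Rf2.
Legal moves for Black: none.
In check with no legal moves → checkmate.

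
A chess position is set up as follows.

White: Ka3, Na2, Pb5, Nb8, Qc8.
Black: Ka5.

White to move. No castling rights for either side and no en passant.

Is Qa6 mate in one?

yes

After Qa6: black king on a5; in check: yes, from the white queen on a6.
King squares — a4: attacked by Ka3; b4: attacked by Na2; b5: attacked by Qa6; a6: attacked by Pb5; b6: attacked by Qa6.
Black has no legal moves → checkmate.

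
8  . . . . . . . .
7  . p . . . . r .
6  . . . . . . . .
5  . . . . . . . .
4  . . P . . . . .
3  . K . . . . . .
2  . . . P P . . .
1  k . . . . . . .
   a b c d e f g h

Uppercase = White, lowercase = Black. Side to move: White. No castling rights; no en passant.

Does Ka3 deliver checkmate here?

After Ka3: black king on a1; in check: no.
Black is not in check, so this cannot be checkmate.

no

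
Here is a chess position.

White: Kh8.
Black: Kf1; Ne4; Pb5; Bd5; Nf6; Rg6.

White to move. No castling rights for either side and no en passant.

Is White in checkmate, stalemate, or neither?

stalemate

White to move; white king on h8.
In check: no.
King squares — g7: attacked by Rg6; h7: attacked by Nf6; g8: attacked by Bd5.
Legal moves for White: none.
Not in check and no legal moves → stalemate.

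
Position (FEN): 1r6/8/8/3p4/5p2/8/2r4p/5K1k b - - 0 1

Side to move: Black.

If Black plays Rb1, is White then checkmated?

After Rb1: white king on f1; in check: yes, from the black rook on b1.
King squares — e1: attacked by Rb1; g1: attacked by Rb1; e2: attacked by Rc2; f2: attacked by Rc2; g2: attacked by Kh1.
White has no legal moves → checkmate.

yes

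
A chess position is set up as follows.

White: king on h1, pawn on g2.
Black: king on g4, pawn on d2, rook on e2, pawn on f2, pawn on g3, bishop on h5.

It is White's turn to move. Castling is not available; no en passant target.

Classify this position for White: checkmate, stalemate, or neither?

White to move; white king on h1.
In check: no.
King squares — g1: attacked by Pf2; g2: own pawn; h2: attacked by Pg3.
Legal moves for White: none.
Not in check and no legal moves → stalemate.

stalemate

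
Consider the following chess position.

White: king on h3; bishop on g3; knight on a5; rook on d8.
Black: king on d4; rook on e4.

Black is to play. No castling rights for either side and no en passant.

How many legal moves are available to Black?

3

Black to move; king on d4.
In check: yes, from the white rook on d8.
Legal moves: Kc5, Ke3, Kc3.
Count: 3.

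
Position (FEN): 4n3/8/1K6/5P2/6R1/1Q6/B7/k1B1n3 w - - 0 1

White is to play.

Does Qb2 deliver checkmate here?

After Qb2: black king on a1; in check: yes, from the white queen on b2.
King squares — b1: attacked by Ba2; a2: attacked by Qb2; b2: attacked by Bc1.
Black has no legal moves → checkmate.

yes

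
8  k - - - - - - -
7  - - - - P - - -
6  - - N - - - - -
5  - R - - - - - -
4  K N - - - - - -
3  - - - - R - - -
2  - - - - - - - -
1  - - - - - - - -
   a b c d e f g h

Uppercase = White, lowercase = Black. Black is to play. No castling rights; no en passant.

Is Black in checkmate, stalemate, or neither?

stalemate

Black to move; black king on a8.
In check: no.
King squares — a7: attacked by Nc6; b7: attacked by Rb5; b8: attacked by Rb5.
Legal moves for Black: none.
Not in check and no legal moves → stalemate.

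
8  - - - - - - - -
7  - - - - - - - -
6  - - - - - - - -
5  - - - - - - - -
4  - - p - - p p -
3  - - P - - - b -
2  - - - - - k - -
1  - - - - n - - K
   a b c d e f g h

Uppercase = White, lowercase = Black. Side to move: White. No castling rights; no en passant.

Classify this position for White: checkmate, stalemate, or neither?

stalemate

White to move; white king on h1.
In check: no.
King squares — g1: attacked by Kf2; g2: attacked by Ne1; h2: attacked by Bg3.
Legal moves for White: none.
Not in check and no legal moves → stalemate.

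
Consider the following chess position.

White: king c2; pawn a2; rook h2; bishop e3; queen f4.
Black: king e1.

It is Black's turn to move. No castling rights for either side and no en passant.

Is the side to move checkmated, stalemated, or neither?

Black to move; black king on e1.
In check: no.
King squares — d1: attacked by Kc2; f1: attacked by Qf4; d2: attacked by Kc2; e2: attacked by Rh2; f2: attacked by Rh2.
Legal moves for Black: none.
Not in check and no legal moves → stalemate.

stalemate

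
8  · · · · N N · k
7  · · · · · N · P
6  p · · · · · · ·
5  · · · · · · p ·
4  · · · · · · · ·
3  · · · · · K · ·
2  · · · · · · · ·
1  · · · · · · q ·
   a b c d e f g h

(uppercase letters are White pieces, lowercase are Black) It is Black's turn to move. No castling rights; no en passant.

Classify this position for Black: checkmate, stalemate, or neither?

Black to move; black king on h8.
In check: yes, from the white knight on f7.
King squares — g7: attacked by Ne8; h7: attacked by Nf8; g8: attacked by Ph7.
Legal moves for Black: none.
In check with no legal moves → checkmate.

checkmate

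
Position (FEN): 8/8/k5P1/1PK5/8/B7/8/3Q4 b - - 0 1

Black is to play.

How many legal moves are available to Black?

Black to move; king on a6.
In check: yes, from the white pawn on b5.
Legal moves: Kb7, Ka7, Ka5.
Count: 3.

3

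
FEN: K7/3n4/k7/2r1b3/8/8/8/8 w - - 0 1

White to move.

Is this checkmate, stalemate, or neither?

stalemate

White to move; white king on a8.
In check: no.
King squares — a7: attacked by Ka6; b7: attacked by Ka6; b8: attacked by Be5.
Legal moves for White: none.
Not in check and no legal moves → stalemate.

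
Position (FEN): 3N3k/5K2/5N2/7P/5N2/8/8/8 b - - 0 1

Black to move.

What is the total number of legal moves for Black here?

Black to move; king on h8.
In check: no.
Legal moves: none.
Count: 0.

0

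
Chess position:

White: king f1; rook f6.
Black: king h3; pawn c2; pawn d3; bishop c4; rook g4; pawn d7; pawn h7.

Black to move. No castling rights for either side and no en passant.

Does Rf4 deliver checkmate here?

After Rf4: white king on f1; in check: yes, from the black rook on f4.
White has 3 legal replies: Kg1, Ke1, Rxf4.
In check but a legal move exists → not checkmate.

no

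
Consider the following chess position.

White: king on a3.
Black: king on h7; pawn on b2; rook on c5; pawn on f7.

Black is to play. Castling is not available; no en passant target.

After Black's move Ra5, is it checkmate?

After Ra5: white king on a3; in check: yes, from the black rook on a5.
White has 3 legal replies: Kb4, Kb3, Kxb2.
In check but a legal move exists → not checkmate.

no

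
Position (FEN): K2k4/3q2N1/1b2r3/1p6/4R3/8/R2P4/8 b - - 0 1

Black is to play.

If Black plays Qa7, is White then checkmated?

After Qa7: white king on a8; in check: yes, from the black queen on a7.
White has 1 legal reply: Rxa7.
In check but a legal move exists → not checkmate.

no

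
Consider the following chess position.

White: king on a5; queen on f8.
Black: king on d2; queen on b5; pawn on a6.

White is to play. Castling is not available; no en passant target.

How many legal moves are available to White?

White to move; king on a5.
In check: yes, from the black queen on b5.
Legal moves: none.
Count: 0.

0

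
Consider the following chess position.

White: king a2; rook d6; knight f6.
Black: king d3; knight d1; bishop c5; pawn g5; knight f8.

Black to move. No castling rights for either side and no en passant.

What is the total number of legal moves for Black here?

Black to move; king on d3.
In check: yes, from the white rook on d6.
Legal moves: Kc4, Ke3, Kc3, Ke2, Kc2, Bxd6, Bd4.
Count: 7.

7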